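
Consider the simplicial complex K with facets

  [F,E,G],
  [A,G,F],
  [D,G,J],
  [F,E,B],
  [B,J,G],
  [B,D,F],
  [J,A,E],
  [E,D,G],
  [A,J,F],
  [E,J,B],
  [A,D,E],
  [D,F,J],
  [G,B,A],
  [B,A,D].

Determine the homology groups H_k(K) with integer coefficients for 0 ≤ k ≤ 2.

K has 7 vertices, 21 edges, 14 triangles.
rank ∂_0 = 0, rank ∂_1 = 6 ⇒ b_0 = 7 − 0 − 6 = 1; all invariant factors of ∂_1 are 1 so no torsion. So H_0 ≅ Z.
rank ∂_1 = 6, rank ∂_2 = 13 ⇒ b_1 = 21 − 6 − 13 = 2; all invariant factors of ∂_2 are 1 so no torsion. So H_1 ≅ Z^2.
rank ∂_2 = 13, rank ∂_3 = 0 ⇒ b_2 = 14 − 13 − 0 = 1. So H_2 ≅ Z.

H_0 ≅ Z,  H_1 ≅ Z^2,  H_2 ≅ Z.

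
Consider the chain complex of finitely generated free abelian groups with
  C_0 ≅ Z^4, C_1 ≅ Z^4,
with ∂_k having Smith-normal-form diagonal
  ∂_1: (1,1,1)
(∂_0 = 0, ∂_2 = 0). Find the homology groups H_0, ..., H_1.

H_0 ≅ Z,  H_1 ≅ Z.

H_0: b_0 = 4 − 0 − 3 = 1; torsion from ∂_1 factors > 1: none. So H_0 ≅ Z.
H_1: b_1 = 4 − 3 − 0 = 1; torsion from ∂_2 factors > 1: none. So H_1 ≅ Z.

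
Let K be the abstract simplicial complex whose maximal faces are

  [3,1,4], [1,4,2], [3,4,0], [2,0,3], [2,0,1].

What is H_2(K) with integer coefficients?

Order the vertices as 0 < 1 < 2 < 3 < 4. Listing each simplex with vertices in this order, K has dimension 2 with simplices:

  0-simplices (5): [0], [1], [2], [3], [4]
  1-simplices (10): [0,1], [0,2], [0,3], [0,4], [1,2], [1,3], [1,4], [2,3], [2,4], [3,4]
  2-simplices (5): [0,1,2], [0,2,3], [0,3,4], [1,2,4], [1,3,4]

so the chain groups are C_0 ≅ Z^5, C_1 ≅ Z^10, C_2 ≅ Z^5.

∂_1: C_1 → C_0 sends each edge [p,q] (with p < q) to q − p. For instance
  ∂[0,4] = [4] − [0].
As a 5×10 matrix over Z this has rank 4, with invariant factors (1,1,1,1).

Boundary ∂_2: C_2 → C_1 acts by ∂[p,q,r] = [q,r] − [p,r] + [p,q]. For instance
  ∂[1,3,4] = [3,4] − [1,4] + [1,3],
  ∂[0,1,2] = [1,2] − [0,2] + [0,1].
The 10×5 boundary matrix has rank 5 and Smith normal form diag(1,1,1,1,1).

Now H_k = ker ∂_k / im ∂_{k+1}, so:

  H_2: rank ker ∂_2 − rank ∂_3 = (5 − 5) − 0 = 0, and there is no ∂_3, so H_2 ≅ 0.

H_2 = 0.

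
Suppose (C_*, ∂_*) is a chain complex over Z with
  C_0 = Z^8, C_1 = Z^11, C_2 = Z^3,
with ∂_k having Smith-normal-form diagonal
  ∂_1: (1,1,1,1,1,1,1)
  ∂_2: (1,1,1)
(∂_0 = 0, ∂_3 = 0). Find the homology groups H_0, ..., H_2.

H_0 = Z,  H_1 = Z,  H_2 = 0.

H_0: b_0 = 8 − 0 − 7 = 1; torsion from ∂_1 factors > 1: none. So H_0 = Z.
H_1: b_1 = 11 − 7 − 3 = 1; torsion from ∂_2 factors > 1: none. So H_1 = Z.
H_2: b_2 = 3 − 3 − 0 = 0; torsion from ∂_3 factors > 1: none. So H_2 = 0.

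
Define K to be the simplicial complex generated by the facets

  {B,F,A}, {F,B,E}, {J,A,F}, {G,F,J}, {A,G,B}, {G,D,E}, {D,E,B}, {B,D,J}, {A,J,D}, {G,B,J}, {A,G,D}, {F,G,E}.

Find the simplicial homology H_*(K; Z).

H_0 ≅ Z,  H_1 ≅ Z_2,  H_2 = 0.

Order the vertices as A < B < D < E < F < G < J. Listing each simplex with vertices in this order, K has dimension 2 with simplices:

  0-simplices (7): A, B, D, E, F, G, J
  1-simplices (18): AB, AD, AF, AG, AJ, BD, BE, BF, BG, BJ, DE, DG, DJ, EF, EG, FG, FJ, GJ
  2-simplices (12): ABF, ABG, ADG, ADJ, AFJ, BDE, BDJ, BEF, BGJ, DEG, EFG, FGJ

Hence C_0 ≅ Z^7, C_1 ≅ Z^18, C_2 ≅ Z^12.

The boundary map ∂_1: C_1 → C_0 sends each edge [p,q] (with p < q) to q − p. For instance
  ∂AD = D − A.
This gives a 7×18 integer matrix of rank 6; reducing to Smith normal form yields diagonal entries (1,1,1,1,1,1).

Boundary ∂_2: C_2 → C_1 sends each 2-simplex [p,q,r] to [q,r] − [p,r] + [p,q]. For instance
  ∂ADJ = DJ − AJ + AD,
  ∂ADG = DG − AG + AD.
The 18×12 boundary matrix has rank 12 and Smith normal form diag(1,1,1,1,1,1,1,1,1,1,1,2).

Reading off H_k = ker ∂_k / im ∂_{k+1}:

  H_0: rank C_0 − rank ∂_1 = 7 − 6 = 1, and the invariant factors of ∂_1 are all 1, so H_0 = Z.
  H_1: rank ker ∂_1 − rank ∂_2 = (18 − 6) − 12 = 0, and ∂_2 has invariant factor 2 > 1, so H_1 = Z_2.
  H_2: rank ker ∂_2 − rank ∂_3 = (12 − 12) − 0 = 0, and there is no ∂_3, so H_2 = 0.

(K is a triangulation of the real projective plane RP^2.)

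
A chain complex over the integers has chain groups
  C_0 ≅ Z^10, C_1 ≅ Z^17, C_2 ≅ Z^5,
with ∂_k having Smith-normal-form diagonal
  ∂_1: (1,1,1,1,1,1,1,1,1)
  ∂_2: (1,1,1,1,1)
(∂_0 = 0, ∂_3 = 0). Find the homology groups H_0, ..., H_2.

H_0: b_0 = 10 − 0 − 9 = 1; torsion from ∂_1 factors > 1: none. So H_0 = Z.
H_1: b_1 = 17 − 9 − 5 = 3; torsion from ∂_2 factors > 1: none. So H_1 = Z^3.
H_2: b_2 = 5 − 5 − 0 = 0; torsion from ∂_3 factors > 1: none. So H_2 = 0.

H_0 = Z,  H_1 = Z^3,  H_2 = 0.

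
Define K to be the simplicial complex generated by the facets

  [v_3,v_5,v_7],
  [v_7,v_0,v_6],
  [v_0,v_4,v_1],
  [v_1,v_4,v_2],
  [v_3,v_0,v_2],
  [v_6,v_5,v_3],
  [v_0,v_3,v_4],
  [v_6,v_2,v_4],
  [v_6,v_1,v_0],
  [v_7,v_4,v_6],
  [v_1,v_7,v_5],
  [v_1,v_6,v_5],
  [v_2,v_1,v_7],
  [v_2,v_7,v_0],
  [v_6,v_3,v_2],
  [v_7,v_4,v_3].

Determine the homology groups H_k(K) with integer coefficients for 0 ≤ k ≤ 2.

We work with the vertex ordering v_0 < v_1 < v_2 < v_3 < v_4 < v_5 < v_6 < v_7. The simplices of K, each written with vertices in increasing order, are:

  0-simplices (8): [v_0], [v_1], [v_2], [v_3], [v_4], [v_5], [v_6], [v_7]
  1-simplices (24): (24 of them)
  2-simplices (16): (16 of them)

Hence C_0 ≅ Z^8, C_1 ≅ Z^24, C_2 ≅ Z^16.

∂_1: C_1 → C_0 sends each edge [p,q] (with p < q) to q − p. For instance
  ∂[v_0,v_2] = [v_2] − [v_0].
The 8×24 boundary matrix has rank 7 and Smith normal form diag(1,1,1,1,1,1,1).

∂_2: C_2 → C_1 acts by ∂[p,q,r] = [q,r] − [p,r] + [p,q]. For instance
  ∂[v_3,v_5,v_7] = [v_5,v_7] − [v_3,v_7] + [v_3,v_5],
  ∂[v_2,v_3,v_6] = [v_3,v_6] − [v_2,v_6] + [v_2,v_3].
The resulting 24×16 matrix has rank 15, and its Smith normal form has invariant factors (1,1,1,1,1,1,1,1,1,1,1,1,1,1,1).

Now H_k = ker ∂_k / im ∂_{k+1}, so:

  H_0: rank C_0 − rank ∂_1 = 8 − 7 = 1, and the invariant factors of ∂_1 are all 1, so H_0 ≅ Z.
  H_1: rank ker ∂_1 − rank ∂_2 = (24 − 7) − 15 = 2, and the invariant factors of ∂_2 are all 1, so H_1 ≅ Z^2.
  H_2: rank ker ∂_2 − rank ∂_3 = (16 − 15) − 0 = 1, and there is no ∂_3, so H_2 ≅ Z.

As a check, the Euler characteristic is 8 − 24 + 16 = 0, which agrees with 1 − 2 + 1 = 0.
(K is a triangulation of the torus T^2.)

H_0 ≅ Z,  H_1 ≅ Z^2,  H_2 ≅ Z.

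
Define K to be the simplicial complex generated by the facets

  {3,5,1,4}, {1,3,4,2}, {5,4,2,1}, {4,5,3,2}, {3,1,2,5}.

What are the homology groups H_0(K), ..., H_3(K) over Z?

Take the total order 1 < 2 < 3 < 4 < 5 on the vertex set. Then K (dimension 3) consists of the simplices:

  0-simplices (5): [1], [2], [3], [4], [5]
  1-simplices (10): [1,2], [1,3], [1,4], [1,5], [2,3], [2,4], [2,5], [3,4], [3,5], [4,5]
  2-simplices (10): [1,2,3], [1,2,4], [1,2,5], [1,3,4], [1,3,5], [1,4,5], [2,3,4], [2,3,5], [2,4,5], [3,4,5]
  3-simplices (5): [1,2,3,4], [1,2,3,5], [1,2,4,5], [1,3,4,5], [2,3,4,5]

giving chain groups C_0 ≅ Z^5, C_1 ≅ Z^10, C_2 ≅ Z^10, C_3 ≅ Z^5.

Boundary ∂_1: C_1 → C_0 maps an edge to its endpoints' difference, ∂[p,q] = q − p. For instance
  ∂[2,4] = [4] − [2].
The 5×10 boundary matrix has rank 4 and Smith normal form diag(1,1,1,1).

Boundary ∂_2: C_2 → C_1 acts by ∂[p,q,r] = [q,r] − [p,r] + [p,q]. For instance
  ∂[1,2,5] = [2,5] − [1,5] + [1,2],
  ∂[1,3,4] = [3,4] − [1,4] + [1,3].
This gives a 10×10 integer matrix of rank 6; reducing to Smith normal form yields diagonal entries (1,1,1,1,1,1).

∂_3: C_3 → C_2 sends each 3-simplex σ to the alternating sum Σ_i (−1)^i (σ with its i-th vertex removed). For instance
  ∂[1,2,3,5] = [2,3,5] − [1,3,5] + [1,2,5] − [1,2,3],
  ∂[1,3,4,5] = [3,4,5] − [1,4,5] + [1,3,5] − [1,3,4].
The 10×5 boundary matrix has rank 4 and Smith normal form diag(1,1,1,1).

Computing H_k = (kernel of ∂_k) / (image of ∂_{k+1}):

  H_0: rank C_0 − rank ∂_1 = 5 − 4 = 1, and the invariant factors of ∂_1 are all 1, so H_0 = Z.
  H_1: rank ker ∂_1 − rank ∂_2 = (10 − 4) − 6 = 0, and the invariant factors of ∂_2 are all 1, so H_1 = 0.
  H_2: rank ker ∂_2 − rank ∂_3 = (10 − 6) − 4 = 0, and the invariant factors of ∂_3 are all 1, so H_2 = 0.
  H_3: rank ker ∂_3 − rank ∂_4 = (5 − 4) − 0 = 1, and there is no ∂_4, so H_3 = Z.

As a check, the Euler characteristic is 5 − 10 + 10 − 5 = 0, which agrees with 1 − 0 + 0 − 1 = 0.

H_0 ≅ Z,  H_1 = 0,  H_2 = 0,  H_3 ≅ Z.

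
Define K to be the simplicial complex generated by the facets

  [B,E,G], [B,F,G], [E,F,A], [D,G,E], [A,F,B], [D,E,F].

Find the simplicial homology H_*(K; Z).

H_0 = Z,  H_1 = Z,  H_2 = 0.

K has 6 vertices, 12 edges, 6 triangles.
rank ∂_0 = 0, rank ∂_1 = 5 ⇒ b_0 = 6 − 0 − 5 = 1; all invariant factors of ∂_1 are 1 so no torsion. So H_0 ≅ Z.
rank ∂_1 = 5, rank ∂_2 = 6 ⇒ b_1 = 12 − 5 − 6 = 1; all invariant factors of ∂_2 are 1 so no torsion. So H_1 ≅ Z.
rank ∂_2 = 6, rank ∂_3 = 0 ⇒ b_2 = 6 − 6 − 0 = 0. So H_2 ≅ 0.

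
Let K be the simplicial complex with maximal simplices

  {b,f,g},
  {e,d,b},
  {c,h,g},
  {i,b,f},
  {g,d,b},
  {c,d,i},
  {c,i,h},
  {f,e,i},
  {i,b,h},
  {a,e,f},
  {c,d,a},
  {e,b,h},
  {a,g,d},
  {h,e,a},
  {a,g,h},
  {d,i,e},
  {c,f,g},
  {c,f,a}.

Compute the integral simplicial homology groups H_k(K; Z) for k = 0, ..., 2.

H_0 = Z,  H_1 = Z ⊕ Z/2,  H_2 = 0.

We work with the vertex ordering a < b < c < d < e < f < g < h < i. The simplices of K, each written with vertices in increasing order, are:

  0-simplices (9): a, b, c, d, e, f, g, h, i
  1-simplices (27): ac, ad, ae, af, ag, ah, bd, be, bf, bg, bh, bi, cd, cf, cg, ch, ci, de, dg, di, ef, eh, ei, fg, fi, gh, hi
  2-simplices (18): acd, acf, adg, aef, aeh, agh, bde, bdg, beh, bfg, bfi, bhi, cdi, cfg, cgh, chi, dei, efi

Hence C_0 ≅ Z^9, C_1 ≅ Z^27, C_2 ≅ Z^18.

The boundary map ∂_1: C_1 → C_0 maps an edge to its endpoints' difference, ∂[p,q] = q − p. For instance
  ∂fi = i − f.
As a 9×27 matrix over Z this has rank 8, with invariant factors (1,1,1,1,1,1,1,1).

∂_2: C_2 → C_1 maps a triangle to the signed sum of its edges. For instance
  ∂adg = dg − ag + ad,
  ∂bde = de − be + bd.
As a 27×18 matrix over Z this has rank 18, with invariant factors (1,1,1,1,1,1,1,1,1,1,1,1,1,1,1,1,1,2).

Reading off H_k = ker ∂_k / im ∂_{k+1}:

  H_0: rank C_0 − rank ∂_1 = 9 − 8 = 1, and the invariant factors of ∂_1 are all 1, so H_0 = Z.
  H_1: rank ker ∂_1 − rank ∂_2 = (27 − 8) − 18 = 1, and ∂_2 has invariant factor 2 > 1, so H_1 = Z ⊕ Z/2.
  H_2: rank ker ∂_2 − rank ∂_3 = (18 − 18) − 0 = 0, and there is no ∂_3, so H_2 = 0.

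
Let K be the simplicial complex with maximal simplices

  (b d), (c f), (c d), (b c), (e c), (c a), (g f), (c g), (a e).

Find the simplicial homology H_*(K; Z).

H_0 = Z,  H_1 = Z^3.

Order the vertices as a < b < c < d < e < f < g. Listing each simplex with vertices in this order, K has dimension 1 with simplices:

  0-simplices (7): a, b, c, d, e, f, g
  1-simplices (9): ac, ae, bc, bd, cd, ce, cf, cg, fg

so the chain groups are C_0 ≅ Z^7, C_1 ≅ Z^9.

The boundary map ∂_1: C_1 → C_0 is given by ∂[p,q] = [q] − [p]. For instance
  ∂cf = f − c.
The resulting 7×9 matrix has rank 6, and its Smith normal form has invariant factors (1,1,1,1,1,1).

Computing H_k = (kernel of ∂_k) / (image of ∂_{k+1}):

  H_0: rank C_0 − rank ∂_1 = 7 − 6 = 1, and the invariant factors of ∂_1 are all 1, so H_0 = Z.
  H_1: rank ker ∂_1 − rank ∂_2 = (9 − 6) − 0 = 3, and there is no ∂_2, so H_1 = Z^3.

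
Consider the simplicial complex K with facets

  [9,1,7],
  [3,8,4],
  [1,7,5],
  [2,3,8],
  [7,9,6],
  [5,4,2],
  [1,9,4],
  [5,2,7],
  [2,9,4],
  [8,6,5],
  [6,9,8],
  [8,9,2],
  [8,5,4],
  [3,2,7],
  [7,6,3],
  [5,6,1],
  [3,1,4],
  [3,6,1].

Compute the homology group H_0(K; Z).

H_0 ≅ Z.

We work with the vertex ordering 1 < 2 < 3 < 4 < 5 < 6 < 7 < 8 < 9. The simplices of K, each written with vertices in increasing order, are:

  0-simplices (9): [1], [2], [3], [4], [5], [6], [7], [8], [9]
  1-simplices (27): (27 of them)
  2-simplices (18): [1,3,4], [1,3,6], [1,4,9], [1,5,6], [1,5,7], [1,7,9], [2,3,7], [2,3,8], [2,4,5], [2,4,9], [2,5,7], [2,8,9], [3,4,8], [3,6,7], [4,5,8], [5,6,8], [6,7,9], [6,8,9]

so the chain groups are C_0 ≅ Z^9, C_1 ≅ Z^27, C_2 ≅ Z^18.

Boundary ∂_1: C_1 → C_0 maps an edge to its endpoints' difference, ∂[p,q] = q − p.
This gives a 9×27 integer matrix of rank 8; reducing to Smith normal form yields diagonal entries (1,1,1,1,1,1,1,1).

∂_2: C_2 → C_1 sends each 2-simplex [p,q,r] to [q,r] − [p,r] + [p,q]. For instance
  ∂[3,6,7] = [6,7] − [3,7] + [3,6],
  ∂[1,3,6] = [3,6] − [1,6] + [1,3].
This gives a 27×18 integer matrix of rank 18; reducing to Smith normal form yields diagonal entries (1,1,1,1,1,1,1,1,1,1,1,1,1,1,1,1,1,2).

Computing H_k = (kernel of ∂_k) / (image of ∂_{k+1}):

  H_0: rank C_0 − rank ∂_1 = 9 − 8 = 1, and the invariant factors of ∂_1 are all 1, so H_0 ≅ Z.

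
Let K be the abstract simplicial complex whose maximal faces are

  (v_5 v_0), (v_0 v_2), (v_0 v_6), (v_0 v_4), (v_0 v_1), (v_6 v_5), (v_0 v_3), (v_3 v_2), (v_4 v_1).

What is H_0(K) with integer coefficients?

H_0 = Z.

We work with the vertex ordering v_0 < v_1 < v_2 < v_3 < v_4 < v_5 < v_6. The simplices of K, each written with vertices in increasing order, are:

  0-simplices (7): [v_0], [v_1], [v_2], [v_3], [v_4], [v_5], [v_6]
  1-simplices (9): [v_0,v_1], [v_0,v_2], [v_0,v_3], [v_0,v_4], [v_0,v_5], [v_0,v_6], [v_1,v_4], [v_2,v_3], [v_5,v_6]

Hence C_0 ≅ Z^7, C_1 ≅ Z^9.

∂_1: C_1 → C_0 is given by ∂[p,q] = [q] − [p]. For instance
  ∂[v_2,v_3] = [v_3] − [v_2].
The 7×9 boundary matrix has rank 6 and Smith normal form diag(1,1,1,1,1,1).

Now H_k = ker ∂_k / im ∂_{k+1}, so:

  H_0: rank C_0 − rank ∂_1 = 7 − 6 = 1, and the invariant factors of ∂_1 are all 1, so H_0 ≅ Z.

(K is a triangulation of a wedge of 3 circles.)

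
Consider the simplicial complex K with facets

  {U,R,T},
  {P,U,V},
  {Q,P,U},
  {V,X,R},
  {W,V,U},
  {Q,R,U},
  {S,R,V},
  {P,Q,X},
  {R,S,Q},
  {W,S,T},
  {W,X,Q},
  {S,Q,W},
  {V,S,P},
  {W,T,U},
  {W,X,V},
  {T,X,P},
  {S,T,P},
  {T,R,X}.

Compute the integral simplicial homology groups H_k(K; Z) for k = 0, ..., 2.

We work with the vertex ordering P < Q < R < S < T < U < V < W < X. The simplices of K, each written with vertices in increasing order, are:

  0-simplices (9): P, Q, R, S, T, U, V, W, X
  1-simplices (27): PQ, PS, PT, PU, PV, PX, QR, QS, QU, QW, QX, RS, RT, RU, RV, RX, ST, SV, SW, TU, TW, TX, UV, UW, VW, VX, WX
  2-simplices (18): PQU, PQX, PST, PSV, PTX, PUV, QRS, QRU, QSW, QWX, RSV, RTU, RTX, RVX, STW, TUW, UVW, VWX

giving chain groups C_0 ≅ Z^9, C_1 ≅ Z^27, C_2 ≅ Z^18.

The boundary map ∂_1: C_1 → C_0 maps an edge to its endpoints' difference, ∂[p,q] = q − p. For instance
  ∂PS = S − P.
The resulting 9×27 matrix has rank 8, and its Smith normal form has invariant factors (1,1,1,1,1,1,1,1).

Boundary ∂_2: C_2 → C_1 sends each 2-simplex [p,q,r] to [q,r] − [p,r] + [p,q]. For instance
  ∂PQX = QX − PX + PQ,
  ∂UVW = VW − UW + UV.
The resulting 27×18 matrix has rank 17, and its Smith normal form has invariant factors (1,1,1,1,1,1,1,1,1,1,1,1,1,1,1,1,1).

From H_k ≅ ker(∂_k) / im(∂_{k+1}) we obtain:

  H_0: rank C_0 − rank ∂_1 = 9 − 8 = 1, and the invariant factors of ∂_1 are all 1, so H_0 = Z.
  H_1: rank ker ∂_1 − rank ∂_2 = (27 − 8) − 17 = 2, and the invariant factors of ∂_2 are all 1, so H_1 = Z^2.
  H_2: rank ker ∂_2 − rank ∂_3 = (18 − 17) − 0 = 1, and there is no ∂_3, so H_2 = Z.

(K is a triangulation of the torus T^2.)

H_0 ≅ Z,  H_1 ≅ Z^2,  H_2 ≅ Z.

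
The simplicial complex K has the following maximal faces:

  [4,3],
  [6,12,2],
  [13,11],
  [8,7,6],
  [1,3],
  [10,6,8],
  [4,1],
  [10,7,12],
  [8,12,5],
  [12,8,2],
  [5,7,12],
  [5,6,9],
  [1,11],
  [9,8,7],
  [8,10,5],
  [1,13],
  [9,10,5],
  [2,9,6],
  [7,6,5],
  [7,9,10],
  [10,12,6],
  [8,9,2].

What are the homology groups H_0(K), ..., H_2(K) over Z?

Take the total order 1 < 2 < 3 < 4 < 5 < 6 < 7 < 8 < 9 < 10 < 11 < 12 < 13 on the vertex set. Then K (dimension 2) consists of the simplices:

  0-simplices (13): [1], [2], [3], [4], [5], [6], [7], [8], [9], [10], [11], [12], [13]
  1-simplices (30): (30 of them)
  2-simplices (16): [2,6,9], [2,6,12], [2,8,9], [2,8,12], [5,6,7], [5,6,9], [5,7,12], [5,8,10], [5,8,12], [5,9,10], [6,7,8], [6,8,10], [6,10,12], [7,8,9], [7,9,10], [7,10,12]

so the chain groups are C_0 ≅ Z^13, C_1 ≅ Z^30, C_2 ≅ Z^16.

∂_1: C_1 → C_0 is given by ∂[p,q] = [q] − [p].
The resulting 13×30 matrix has rank 11, and its Smith normal form has invariant factors (1,1,1,1,1,1,1,1,1,1,1).

The boundary map ∂_2: C_2 → C_1 acts by ∂[p,q,r] = [q,r] − [p,r] + [p,q]. For instance
  ∂[5,6,9] = [6,9] − [5,9] + [5,6],
  ∂[5,6,7] = [6,7] − [5,7] + [5,6].
This gives a 30×16 integer matrix of rank 15; reducing to Smith normal form yields diagonal entries (1,1,1,1,1,1,1,1,1,1,1,1,1,1,1).

Now H_k = ker ∂_k / im ∂_{k+1}, so:

  H_0: rank C_0 − rank ∂_1 = 13 − 11 = 2, and the invariant factors of ∂_1 are all 1, so H_0 ≅ Z^2.
  H_1: rank ker ∂_1 − rank ∂_2 = (30 − 11) − 15 = 4, and the invariant factors of ∂_2 are all 1, so H_1 ≅ Z^4.
  H_2: rank ker ∂_2 − rank ∂_3 = (16 − 15) − 0 = 1, and there is no ∂_3, so H_2 ≅ Z.

As a check, the Euler characteristic is 13 − 30 + 16 = -1, which agrees with 2 − 4 + 1 = -1.

H_0 ≅ Z^2,  H_1 ≅ Z^4,  H_2 ≅ Z.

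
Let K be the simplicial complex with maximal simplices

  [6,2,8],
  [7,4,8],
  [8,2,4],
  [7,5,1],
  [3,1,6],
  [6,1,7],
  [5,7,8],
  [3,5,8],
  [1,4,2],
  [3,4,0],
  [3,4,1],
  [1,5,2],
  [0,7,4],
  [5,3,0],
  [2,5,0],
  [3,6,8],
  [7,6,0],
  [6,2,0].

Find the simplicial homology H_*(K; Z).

Take the total order 0 < 1 < 2 < 3 < 4 < 5 < 6 < 7 < 8 on the vertex set. Then K (dimension 2) consists of the simplices:

  0-simplices (9): [0], [1], [2], [3], [4], [5], [6], [7], [8]
  1-simplices (27): (27 of them)
  2-simplices (18): [0,2,5], [0,2,6], [0,3,4], [0,3,5], [0,4,7], [0,6,7], [1,2,4], [1,2,5], [1,3,4], [1,3,6], [1,5,7], [1,6,7], [2,4,8], [2,6,8], [3,5,8], [3,6,8], [4,7,8], [5,7,8]

so the chain groups are C_0 ≅ Z^9, C_1 ≅ Z^27, C_2 ≅ Z^18.

Boundary ∂_1: C_1 → C_0 is given by ∂[p,q] = [q] − [p]. For instance
  ∂[1,3] = [3] − [1].
As a 9×27 matrix over Z this has rank 8, with invariant factors (1,1,1,1,1,1,1,1).

The boundary map ∂_2: C_2 → C_1 sends each 2-simplex [p,q,r] to [q,r] − [p,r] + [p,q]. For instance
  ∂[1,3,6] = [3,6] − [1,6] + [1,3],
  ∂[0,2,5] = [2,5] − [0,5] + [0,2].
This gives a 27×18 integer matrix of rank 17; reducing to Smith normal form yields diagonal entries (1,1,1,1,1,1,1,1,1,1,1,1,1,1,1,1,1).

Now H_k = ker ∂_k / im ∂_{k+1}, so:

  H_0: rank C_0 − rank ∂_1 = 9 − 8 = 1, and the invariant factors of ∂_1 are all 1, so H_0 = Z.
  H_1: rank ker ∂_1 − rank ∂_2 = (27 − 8) − 17 = 2, and the invariant factors of ∂_2 are all 1, so H_1 = Z^2.
  H_2: rank ker ∂_2 − rank ∂_3 = (18 − 17) − 0 = 1, and there is no ∂_3, so H_2 = Z.

H_0 ≅ Z,  H_1 ≅ Z^2,  H_2 ≅ Z.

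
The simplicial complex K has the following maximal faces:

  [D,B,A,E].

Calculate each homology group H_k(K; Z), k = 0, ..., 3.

H_0 ≅ Z,  H_1 = 0,  H_2 = 0,  H_3 = 0.

Take the total order A < B < D < E on the vertex set. Then K (dimension 3) consists of the simplices:

  0-simplices (4): A, B, D, E
  1-simplices (6): AB, AD, AE, BD, BE, DE
  2-simplices (4): ABD, ABE, ADE, BDE
  3-simplices (1): ABDE

Hence C_0 ≅ Z^4, C_1 ≅ Z^6, C_2 ≅ Z^4, C_3 ≅ Z^1.

Boundary ∂_1: C_1 → C_0 maps an edge to its endpoints' difference, ∂[p,q] = q − p.
The resulting 4×6 matrix has rank 3, and its Smith normal form has invariant factors (1,1,1).

The boundary map ∂_2: C_2 → C_1 sends each 2-simplex [p,q,r] to [q,r] − [p,r] + [p,q]. For instance
  ∂ADE = DE − AE + AD,
  ∂ABD = BD − AD + AB.
This gives a 6×4 integer matrix of rank 3; reducing to Smith normal form yields diagonal entries (1,1,1).

The boundary map ∂_3: C_3 → C_2 sends each 3-simplex σ to the alternating sum Σ_i (−1)^i (σ with its i-th vertex removed). For instance
  ∂ABDE = BDE − ADE + ABE − ABD.
The resulting 4×1 matrix has rank 1, and its Smith normal form has invariant factors (1).

Reading off H_k = ker ∂_k / im ∂_{k+1}:

  H_0: rank C_0 − rank ∂_1 = 4 − 3 = 1, and the invariant factors of ∂_1 are all 1, so H_0 = Z.
  H_1: rank ker ∂_1 − rank ∂_2 = (6 − 3) − 3 = 0, and the invariant factors of ∂_2 are all 1, so H_1 = 0.
  H_2: rank ker ∂_2 − rank ∂_3 = (4 − 3) − 1 = 0, and the invariant factors of ∂_3 are all 1, so H_2 = 0.
  H_3: rank ker ∂_3 − rank ∂_4 = (1 − 1) − 0 = 0, and there is no ∂_4, so H_3 = 0.

As a check, the Euler characteristic is 4 − 6 + 4 − 1 = 1, which agrees with 1 − 0 + 0 − 0 = 1.
(K is a triangulation of the 3-simplex.)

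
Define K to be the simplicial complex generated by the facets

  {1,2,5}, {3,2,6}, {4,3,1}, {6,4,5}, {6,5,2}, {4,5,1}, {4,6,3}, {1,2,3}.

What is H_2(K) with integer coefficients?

H_2 = Z.

We work with the vertex ordering 1 < 2 < 3 < 4 < 5 < 6. The simplices of K, each written with vertices in increasing order, are:

  0-simplices (6): [1], [2], [3], [4], [5], [6]
  1-simplices (12): [1,2], [1,3], [1,4], [1,5], [2,3], [2,5], [2,6], [3,4], [3,6], [4,5], [4,6], [5,6]
  2-simplices (8): [1,2,3], [1,2,5], [1,3,4], [1,4,5], [2,3,6], [2,5,6], [3,4,6], [4,5,6]

Hence C_0 ≅ Z^6, C_1 ≅ Z^12, C_2 ≅ Z^8.

The boundary map ∂_1: C_1 → C_0 is given by ∂[p,q] = [q] − [p].
As a 6×12 matrix over Z this has rank 5, with invariant factors (1,1,1,1,1).

Boundary ∂_2: C_2 → C_1 maps a triangle to the signed sum of its edges. For instance
  ∂[2,3,6] = [3,6] − [2,6] + [2,3],
  ∂[4,5,6] = [5,6] − [4,6] + [4,5].
This gives a 12×8 integer matrix of rank 7; reducing to Smith normal form yields diagonal entries (1,1,1,1,1,1,1).

Computing H_k = (kernel of ∂_k) / (image of ∂_{k+1}):

  H_2: rank ker ∂_2 − rank ∂_3 = (8 − 7) − 0 = 1, and there is no ∂_3, so H_2 ≅ Z.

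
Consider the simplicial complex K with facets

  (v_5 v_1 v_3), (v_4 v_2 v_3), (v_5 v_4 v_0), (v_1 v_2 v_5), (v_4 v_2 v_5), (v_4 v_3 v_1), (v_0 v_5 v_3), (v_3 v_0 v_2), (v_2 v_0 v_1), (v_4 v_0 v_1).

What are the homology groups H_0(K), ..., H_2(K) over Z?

H_0 = Z,  H_1 = Z_2,  H_2 = 0.

Take the total order v_0 < v_1 < v_2 < v_3 < v_4 < v_5 on the vertex set. Then K (dimension 2) consists of the simplices:

  0-simplices (6): [v_0], [v_1], [v_2], [v_3], [v_4], [v_5]
  1-simplices (15): (15 of them)
  2-simplices (10): [v_0,v_1,v_2], [v_0,v_1,v_4], [v_0,v_2,v_3], [v_0,v_3,v_5], [v_0,v_4,v_5], [v_1,v_2,v_5], [v_1,v_3,v_4], [v_1,v_3,v_5], [v_2,v_3,v_4], [v_2,v_4,v_5]

so the chain groups are C_0 ≅ Z^6, C_1 ≅ Z^15, C_2 ≅ Z^10.

The boundary map ∂_1: C_1 → C_0 is given by ∂[p,q] = [q] − [p]. For instance
  ∂[v_0,v_2] = [v_2] − [v_0].
This gives a 6×15 integer matrix of rank 5; reducing to Smith normal form yields diagonal entries (1,1,1,1,1).

Boundary ∂_2: C_2 → C_1 maps a triangle to the signed sum of its edges. For instance
  ∂[v_0,v_2,v_3] = [v_2,v_3] − [v_0,v_3] + [v_0,v_2],
  ∂[v_1,v_2,v_5] = [v_2,v_5] − [v_1,v_5] + [v_1,v_2].
As a 15×10 matrix over Z this has rank 10, with invariant factors (1,1,1,1,1,1,1,1,1,2).

Computing H_k = (kernel of ∂_k) / (image of ∂_{k+1}):

  H_0: rank C_0 − rank ∂_1 = 6 − 5 = 1, and the invariant factors of ∂_1 are all 1, so H_0 = Z.
  H_1: rank ker ∂_1 − rank ∂_2 = (15 − 5) − 10 = 0, and ∂_2 has invariant factor 2 > 1, so H_1 = Z_2.
  H_2: rank ker ∂_2 − rank ∂_3 = (10 − 10) − 0 = 0, and there is no ∂_3, so H_2 = 0.

As a check, the Euler characteristic is 6 − 15 + 10 = 1, which agrees with 1 − 0 + 0 = 1.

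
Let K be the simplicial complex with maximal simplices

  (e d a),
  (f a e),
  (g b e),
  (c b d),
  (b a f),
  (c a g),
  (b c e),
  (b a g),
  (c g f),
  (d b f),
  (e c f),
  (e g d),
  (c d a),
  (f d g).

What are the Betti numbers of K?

Fix the vertex order a < b < c < d < e < f < g and write every simplex with vertices in increasing order. Then dim K = 2 and the simplices of K are:

  0-simplices (7): a, b, c, d, e, f, g
  1-simplices (21): ab, ac, ad, ae, af, ag, bc, bd, be, bf, bg, cd, ce, cf, cg, de, df, dg, ef, eg, fg
  2-simplices (14): abf, abg, acd, acg, ade, aef, bcd, bce, bdf, beg, cef, cfg, deg, dfg

Hence C_0 ≅ Z^7, C_1 ≅ Z^21, C_2 ≅ Z^14.

Boundary ∂_1: C_1 → C_0 is given by ∂[p,q] = [q] − [p]. For instance
  ∂df = f − d.
The resulting 7×21 matrix has rank 6, and its Smith normal form has invariant factors (1,1,1,1,1,1).

The boundary map ∂_2: C_2 → C_1 sends each 2-simplex [p,q,r] to [q,r] − [p,r] + [p,q]. For instance
  ∂acd = cd − ad + ac,
  ∂bce = ce − be + bc.
The 21×14 boundary matrix has rank 13 and Smith normal form diag(1,1,1,1,1,1,1,1,1,1,1,1,1).

Reading off H_k = ker ∂_k / im ∂_{k+1}:

  H_0: rank C_0 − rank ∂_1 = 7 − 6 = 1, and the invariant factors of ∂_1 are all 1, so H_0 ≅ Z.
  H_1: rank ker ∂_1 − rank ∂_2 = (21 − 6) − 13 = 2, and the invariant factors of ∂_2 are all 1, so H_1 ≅ Z^2.
  H_2: rank ker ∂_2 − rank ∂_3 = (14 − 13) − 0 = 1, and there is no ∂_3, so H_2 ≅ Z.

Hence the Betti numbers are b_0 = 1, b_1 = 2, b_2 = 1.

b_0 = 1, b_1 = 2, b_2 = 1.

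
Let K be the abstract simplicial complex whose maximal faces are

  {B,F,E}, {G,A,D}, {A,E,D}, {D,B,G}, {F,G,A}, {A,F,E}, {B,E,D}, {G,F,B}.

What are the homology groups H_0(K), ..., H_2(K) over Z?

Take the total order A < B < D < E < F < G on the vertex set. Then K (dimension 2) consists of the simplices:

  0-simplices (6): A, B, D, E, F, G
  1-simplices (12): AD, AE, AF, AG, BD, BE, BF, BG, DE, DG, EF, FG
  2-simplices (8): ADE, ADG, AEF, AFG, BDE, BDG, BEF, BFG

giving chain groups C_0 ≅ Z^6, C_1 ≅ Z^12, C_2 ≅ Z^8.

Boundary ∂_1: C_1 → C_0 sends each edge [p,q] (with p < q) to q − p.
This gives a 6×12 integer matrix of rank 5; reducing to Smith normal form yields diagonal entries (1,1,1,1,1).

The boundary map ∂_2: C_2 → C_1 acts by ∂[p,q,r] = [q,r] − [p,r] + [p,q]. For instance
  ∂BDE = DE − BE + BD,
  ∂BDG = DG − BG + BD.
As a 12×8 matrix over Z this has rank 7, with invariant factors (1,1,1,1,1,1,1).

Now H_k = ker ∂_k / im ∂_{k+1}, so:

  H_0: rank C_0 − rank ∂_1 = 6 − 5 = 1, and the invariant factors of ∂_1 are all 1, so H_0 = Z.
  H_1: rank ker ∂_1 − rank ∂_2 = (12 − 5) − 7 = 0, and the invariant factors of ∂_2 are all 1, so H_1 = 0.
  H_2: rank ker ∂_2 − rank ∂_3 = (8 − 7) − 0 = 1, and there is no ∂_3, so H_2 = Z.

As a check, the Euler characteristic is 6 − 12 + 8 = 2, which agrees with 1 − 0 + 1 = 2.

H_0 = Z,  H_1 = 0,  H_2 = Z.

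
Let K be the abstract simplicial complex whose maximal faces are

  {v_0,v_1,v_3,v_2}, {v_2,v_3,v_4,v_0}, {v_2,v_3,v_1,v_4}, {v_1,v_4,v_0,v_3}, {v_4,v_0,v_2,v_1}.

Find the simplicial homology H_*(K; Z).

H_0 ≅ Z,  H_1 = 0,  H_2 = 0,  H_3 ≅ Z.

K has 5 vertices, 10 edges, 10 triangles, 5 3-simplices.
rank ∂_0 = 0, rank ∂_1 = 4 ⇒ b_0 = 5 − 0 − 4 = 1; all invariant factors of ∂_1 are 1 so no torsion. So H_0 = Z.
rank ∂_1 = 4, rank ∂_2 = 6 ⇒ b_1 = 10 − 4 − 6 = 0; all invariant factors of ∂_2 are 1 so no torsion. So H_1 = 0.
rank ∂_2 = 6, rank ∂_3 = 4 ⇒ b_2 = 10 − 6 − 4 = 0; all invariant factors of ∂_3 are 1 so no torsion. So H_2 = 0.
rank ∂_3 = 4, rank ∂_4 = 0 ⇒ b_3 = 5 − 4 − 0 = 1. So H_3 = Z.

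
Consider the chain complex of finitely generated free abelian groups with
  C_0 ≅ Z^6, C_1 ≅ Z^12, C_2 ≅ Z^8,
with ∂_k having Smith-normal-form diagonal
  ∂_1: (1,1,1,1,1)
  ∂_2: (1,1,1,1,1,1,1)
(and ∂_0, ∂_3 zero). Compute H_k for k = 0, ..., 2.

H_0 ≅ Z,  H_1 = 0,  H_2 ≅ Z.

H_0: b_0 = 6 − 0 − 5 = 1; torsion from ∂_1 factors > 1: none. So H_0 ≅ Z.
H_1: b_1 = 12 − 5 − 7 = 0; torsion from ∂_2 factors > 1: none. So H_1 ≅ 0.
H_2: b_2 = 8 − 7 − 0 = 1; torsion from ∂_3 factors > 1: none. So H_2 ≅ Z.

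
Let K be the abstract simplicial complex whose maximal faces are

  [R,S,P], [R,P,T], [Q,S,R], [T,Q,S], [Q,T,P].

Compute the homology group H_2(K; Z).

H_2 ≅ 0.

Take the total order P < Q < R < S < T on the vertex set. Then K (dimension 2) consists of the simplices:

  0-simplices (5): P, Q, R, S, T
  1-simplices (10): PQ, PR, PS, PT, QR, QS, QT, RS, RT, ST
  2-simplices (5): PQT, PRS, PRT, QRS, QST

so the chain groups are C_0 ≅ Z^5, C_1 ≅ Z^10, C_2 ≅ Z^5.

∂_1: C_1 → C_0 maps an edge to its endpoints' difference, ∂[p,q] = q − p.
This gives a 5×10 integer matrix of rank 4; reducing to Smith normal form yields diagonal entries (1,1,1,1).

Boundary ∂_2: C_2 → C_1 maps a triangle to the signed sum of its edges. For instance
  ∂QST = ST − QT + QS,
  ∂QRS = RS − QS + QR.
This gives a 10×5 integer matrix of rank 5; reducing to Smith normal form yields diagonal entries (1,1,1,1,1).

Now H_k = ker ∂_k / im ∂_{k+1}, so:

  H_2: rank ker ∂_2 − rank ∂_3 = (5 − 5) − 0 = 0, and there is no ∂_3, so H_2 ≅ 0.

(K is a triangulation of the Möbius band.)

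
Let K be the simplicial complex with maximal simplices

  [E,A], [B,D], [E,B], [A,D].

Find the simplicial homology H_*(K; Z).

Fix the vertex order A < B < D < E and write every simplex with vertices in increasing order. Then dim K = 1 and the simplices of K are:

  0-simplices (4): A, B, D, E
  1-simplices (4): AD, AE, BD, BE

giving chain groups C_0 ≅ Z^4, C_1 ≅ Z^4.

The boundary map ∂_1: C_1 → C_0 is given by ∂[p,q] = [q] − [p]. For instance
  ∂BE = E − B.
As a 4×4 matrix over Z this has rank 3, with invariant factors (1,1,1).

Now H_k = ker ∂_k / im ∂_{k+1}, so:

  H_0: rank C_0 − rank ∂_1 = 4 − 3 = 1, and the invariant factors of ∂_1 are all 1, so H_0 ≅ Z.
  H_1: rank ker ∂_1 − rank ∂_2 = (4 − 3) − 0 = 1, and there is no ∂_2, so H_1 ≅ Z.

As a check, the Euler characteristic is 4 − 4 = 0, which agrees with 1 − 1 = 0.
(K is a triangulation of the circle S^1.)

H_0 ≅ Z,  H_1 ≅ Z.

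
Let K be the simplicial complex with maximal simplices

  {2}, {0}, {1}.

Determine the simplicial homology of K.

H_0 ≅ Z^3.

Take the total order 0 < 1 < 2 on the vertex set. Then K (dimension 0) consists of the simplices:

  0-simplices (3): [0], [1], [2]

so the chain groups are C_0 ≅ Z^3.

From H_k ≅ ker(∂_k) / im(∂_{k+1}) we obtain:

  H_0: rank C_0 − rank ∂_1 = 3 − 0 = 3, and there is no ∂_1, so H_0 ≅ Z^3.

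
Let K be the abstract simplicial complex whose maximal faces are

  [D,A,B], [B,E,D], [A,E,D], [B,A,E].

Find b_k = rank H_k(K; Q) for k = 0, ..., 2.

b_0 = 1, b_1 = 0, b_2 = 1.

Fix the vertex order A < B < D < E and write every simplex with vertices in increasing order. Then dim K = 2 and the simplices of K are:

  0-simplices (4): A, B, D, E
  1-simplices (6): AB, AD, AE, BD, BE, DE
  2-simplices (4): ABD, ABE, ADE, BDE

giving chain groups C_0 ≅ Z^4, C_1 ≅ Z^6, C_2 ≅ Z^4.

The boundary map ∂_1: C_1 → C_0 maps an edge to its endpoints' difference, ∂[p,q] = q − p.
The 4×6 boundary matrix has rank 3 and Smith normal form diag(1,1,1).

Boundary ∂_2: C_2 → C_1 sends each 2-simplex [p,q,r] to [q,r] − [p,r] + [p,q]. For instance
  ∂ADE = DE − AE + AD,
  ∂ABE = BE − AE + AB.
The resulting 6×4 matrix has rank 3, and its Smith normal form has invariant factors (1,1,1).

From H_k ≅ ker(∂_k) / im(∂_{k+1}) we obtain:

  H_0: rank C_0 − rank ∂_1 = 4 − 3 = 1, and the invariant factors of ∂_1 are all 1, so H_0 ≅ Z.
  H_1: rank ker ∂_1 − rank ∂_2 = (6 − 3) − 3 = 0, and the invariant factors of ∂_2 are all 1, so H_1 ≅ 0.
  H_2: rank ker ∂_2 − rank ∂_3 = (4 − 3) − 0 = 1, and there is no ∂_3, so H_2 ≅ Z.

As a check, the Euler characteristic is 4 − 6 + 4 = 2, which agrees with 1 − 0 + 1 = 2.

Hence the Betti numbers are b_0 = 1, b_1 = 0, b_2 = 1.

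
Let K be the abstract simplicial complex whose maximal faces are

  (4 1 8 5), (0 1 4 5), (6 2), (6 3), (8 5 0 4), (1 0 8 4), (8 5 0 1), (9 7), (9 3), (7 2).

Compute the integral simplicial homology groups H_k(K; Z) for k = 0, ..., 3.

We work with the vertex ordering 0 < 1 < 2 < 3 < 4 < 5 < 6 < 7 < 8 < 9. The simplices of K, each written with vertices in increasing order, are:

  0-simplices (10): [0], [1], [2], [3], [4], [5], [6], [7], [8], [9]
  1-simplices (15): [0,1], [0,4], [0,5], [0,8], [1,4], [1,5], [1,8], [2,6], [2,7], [3,6], [3,9], [4,5], [4,8], [5,8], [7,9]
  2-simplices (10): [0,1,4], [0,1,5], [0,1,8], [0,4,5], [0,4,8], [0,5,8], [1,4,5], [1,4,8], [1,5,8], [4,5,8]
  3-simplices (5): [0,1,4,5], [0,1,4,8], [0,1,5,8], [0,4,5,8], [1,4,5,8]

so the chain groups are C_0 ≅ Z^10, C_1 ≅ Z^15, C_2 ≅ Z^10, C_3 ≅ Z^5.

∂_1: C_1 → C_0 is given by ∂[p,q] = [q] − [p].
The resulting 10×15 matrix has rank 8, and its Smith normal form has invariant factors (1,1,1,1,1,1,1,1).

Boundary ∂_2: C_2 → C_1 sends each 2-simplex [p,q,r] to [q,r] − [p,r] + [p,q]. For instance
  ∂[0,5,8] = [5,8] − [0,8] + [0,5],
  ∂[4,5,8] = [5,8] − [4,8] + [4,5].
This gives a 15×10 integer matrix of rank 6; reducing to Smith normal form yields diagonal entries (1,1,1,1,1,1).

Boundary ∂_3: C_3 → C_2 sends each 3-simplex σ to the alternating sum Σ_i (−1)^i (σ with its i-th vertex removed). For instance
  ∂[1,4,5,8] = [4,5,8] − [1,5,8] + [1,4,8] − [1,4,5],
  ∂[0,1,4,8] = [1,4,8] − [0,4,8] + [0,1,8] − [0,1,4].
This gives a 10×5 integer matrix of rank 4; reducing to Smith normal form yields diagonal entries (1,1,1,1).

Reading off H_k = ker ∂_k / im ∂_{k+1}:

  H_0: rank C_0 − rank ∂_1 = 10 − 8 = 2, and the invariant factors of ∂_1 are all 1, so H_0 ≅ Z^2.
  H_1: rank ker ∂_1 − rank ∂_2 = (15 − 8) − 6 = 1, and the invariant factors of ∂_2 are all 1, so H_1 ≅ Z.
  H_2: rank ker ∂_2 − rank ∂_3 = (10 − 6) − 4 = 0, and the invariant factors of ∂_3 are all 1, so H_2 ≅ 0.
  H_3: rank ker ∂_3 − rank ∂_4 = (5 − 4) − 0 = 1, and there is no ∂_4, so H_3 ≅ Z.

H_0 = Z^2,  H_1 = Z,  H_2 = 0,  H_3 = Z.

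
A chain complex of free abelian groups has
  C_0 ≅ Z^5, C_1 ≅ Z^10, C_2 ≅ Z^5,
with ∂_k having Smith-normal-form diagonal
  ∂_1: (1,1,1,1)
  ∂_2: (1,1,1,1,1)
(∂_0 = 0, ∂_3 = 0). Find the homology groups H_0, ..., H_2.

H_0 ≅ Z,  H_1 ≅ Z,  H_2 = 0.

H_0: b_0 = 5 − 0 − 4 = 1; torsion from ∂_1 factors > 1: none. So H_0 ≅ Z.
H_1: b_1 = 10 − 4 − 5 = 1; torsion from ∂_2 factors > 1: none. So H_1 ≅ Z.
H_2: b_2 = 5 − 5 − 0 = 0; torsion from ∂_3 factors > 1: none. So H_2 ≅ 0.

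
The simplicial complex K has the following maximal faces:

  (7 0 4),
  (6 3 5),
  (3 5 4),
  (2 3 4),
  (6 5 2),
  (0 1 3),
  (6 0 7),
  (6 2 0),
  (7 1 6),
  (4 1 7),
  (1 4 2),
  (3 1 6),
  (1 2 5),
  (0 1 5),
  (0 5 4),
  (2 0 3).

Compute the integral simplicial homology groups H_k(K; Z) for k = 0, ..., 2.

Take the total order 0 < 1 < 2 < 3 < 4 < 5 < 6 < 7 on the vertex set. Then K (dimension 2) consists of the simplices:

  0-simplices (8): [0], [1], [2], [3], [4], [5], [6], [7]
  1-simplices (24): (24 of them)
  2-simplices (16): [0,1,3], [0,1,5], [0,2,3], [0,2,6], [0,4,5], [0,4,7], [0,6,7], [1,2,4], [1,2,5], [1,3,6], [1,4,7], [1,6,7], [2,3,4], [2,5,6], [3,4,5], [3,5,6]

giving chain groups C_0 ≅ Z^8, C_1 ≅ Z^24, C_2 ≅ Z^16.

Boundary ∂_1: C_1 → C_0 sends each edge [p,q] (with p < q) to q − p. For instance
  ∂[1,2] = [2] − [1].
The 8×24 boundary matrix has rank 7 and Smith normal form diag(1,1,1,1,1,1,1).

Boundary ∂_2: C_2 → C_1 acts by ∂[p,q,r] = [q,r] − [p,r] + [p,q]. For instance
  ∂[1,2,5] = [2,5] − [1,5] + [1,2],
  ∂[1,2,4] = [2,4] − [1,4] + [1,2].
As a 24×16 matrix over Z this has rank 15, with invariant factors (1,1,1,1,1,1,1,1,1,1,1,1,1,1,1).

Reading off H_k = ker ∂_k / im ∂_{k+1}:

  H_0: rank C_0 − rank ∂_1 = 8 − 7 = 1, and the invariant factors of ∂_1 are all 1, so H_0 = Z.
  H_1: rank ker ∂_1 − rank ∂_2 = (24 − 7) − 15 = 2, and the invariant factors of ∂_2 are all 1, so H_1 = Z^2.
  H_2: rank ker ∂_2 − rank ∂_3 = (16 − 15) − 0 = 1, and there is no ∂_3, so H_2 = Z.

As a check, the Euler characteristic is 8 − 24 + 16 = 0, which agrees with 1 − 2 + 1 = 0.

H_0 = Z,  H_1 = Z^2,  H_2 = Z.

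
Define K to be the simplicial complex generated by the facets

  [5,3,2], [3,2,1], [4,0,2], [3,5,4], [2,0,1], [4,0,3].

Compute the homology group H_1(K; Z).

Fix the vertex order 0 < 1 < 2 < 3 < 4 < 5 and write every simplex with vertices in increasing order. Then dim K = 2 and the simplices of K are:

  0-simplices (6): [0], [1], [2], [3], [4], [5]
  1-simplices (12): [0,1], [0,2], [0,3], [0,4], [1,2], [1,3], [2,3], [2,4], [2,5], [3,4], [3,5], [4,5]
  2-simplices (6): [0,1,2], [0,2,4], [0,3,4], [1,2,3], [2,3,5], [3,4,5]

Hence C_0 ≅ Z^6, C_1 ≅ Z^12, C_2 ≅ Z^6.

The boundary map ∂_1: C_1 → C_0 maps an edge to its endpoints' difference, ∂[p,q] = q − p.
The resulting 6×12 matrix has rank 5, and its Smith normal form has invariant factors (1,1,1,1,1).

The boundary map ∂_2: C_2 → C_1 acts by ∂[p,q,r] = [q,r] − [p,r] + [p,q]. For instance
  ∂[2,3,5] = [3,5] − [2,5] + [2,3],
  ∂[1,2,3] = [2,3] − [1,3] + [1,2].
This gives a 12×6 integer matrix of rank 6; reducing to Smith normal form yields diagonal entries (1,1,1,1,1,1).

Computing H_k = (kernel of ∂_k) / (image of ∂_{k+1}):

  H_1: rank ker ∂_1 − rank ∂_2 = (12 − 5) − 6 = 1, and the invariant factors of ∂_2 are all 1, so H_1 ≅ Z.

(K is a triangulation of the cylinder S^1 x I.)

H_1 = Z.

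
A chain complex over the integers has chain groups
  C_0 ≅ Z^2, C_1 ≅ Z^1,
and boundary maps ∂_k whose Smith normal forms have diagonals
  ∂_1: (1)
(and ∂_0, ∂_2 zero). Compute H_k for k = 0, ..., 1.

H_0: b_0 = 2 − 0 − 1 = 1; torsion from ∂_1 factors > 1: none. So H_0 ≅ Z.
H_1: b_1 = 1 − 1 − 0 = 0; torsion from ∂_2 factors > 1: none. So H_1 ≅ 0.

H_0 ≅ Z,  H_1 = 0.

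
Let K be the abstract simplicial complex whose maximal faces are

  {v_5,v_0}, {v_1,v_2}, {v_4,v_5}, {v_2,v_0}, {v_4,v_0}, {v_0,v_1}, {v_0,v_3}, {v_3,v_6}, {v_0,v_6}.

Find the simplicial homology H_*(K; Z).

H_0 = Z,  H_1 = Z^3.

Take the total order v_0 < v_1 < v_2 < v_3 < v_4 < v_5 < v_6 on the vertex set. Then K (dimension 1) consists of the simplices:

  0-simplices (7): [v_0], [v_1], [v_2], [v_3], [v_4], [v_5], [v_6]
  1-simplices (9): [v_0,v_1], [v_0,v_2], [v_0,v_3], [v_0,v_4], [v_0,v_5], [v_0,v_6], [v_1,v_2], [v_3,v_6], [v_4,v_5]

so the chain groups are C_0 ≅ Z^7, C_1 ≅ Z^9.

Boundary ∂_1: C_1 → C_0 maps an edge to its endpoints' difference, ∂[p,q] = q − p.
The 7×9 boundary matrix has rank 6 and Smith normal form diag(1,1,1,1,1,1).

Computing H_k = (kernel of ∂_k) / (image of ∂_{k+1}):

  H_0: rank C_0 − rank ∂_1 = 7 − 6 = 1, and the invariant factors of ∂_1 are all 1, so H_0 = Z.
  H_1: rank ker ∂_1 − rank ∂_2 = (9 − 6) − 0 = 3, and there is no ∂_2, so H_1 = Z^3.

(K is a triangulation of a wedge of 3 circles.)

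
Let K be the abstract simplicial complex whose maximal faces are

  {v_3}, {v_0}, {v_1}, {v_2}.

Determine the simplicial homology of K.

H_0 = Z^4.

Fix the vertex order v_0 < v_1 < v_2 < v_3 and write every simplex with vertices in increasing order. Then dim K = 0 and the simplices of K are:

  0-simplices (4): [v_0], [v_1], [v_2], [v_3]

so the chain groups are C_0 ≅ Z^4.

Now H_k = ker ∂_k / im ∂_{k+1}, so:

  H_0: rank C_0 − rank ∂_1 = 4 − 0 = 4, and there is no ∂_1, so H_0 = Z^4.

(K is a triangulation of a set of 4 points.)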